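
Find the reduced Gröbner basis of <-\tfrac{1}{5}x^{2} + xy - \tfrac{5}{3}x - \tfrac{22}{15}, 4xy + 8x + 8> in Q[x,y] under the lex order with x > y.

G = {x - \tfrac{26}{3}y + 1, y^{2} + \tfrac{49}{26}y}

Buchberger's algorithm terminates because the ascending chain of leading-term ideals stabilizes.

f_1 = -\tfrac{1}{5}x^{2} + xy - \tfrac{5}{3}x - \tfrac{22}{15}, LT = x^{2}.
f_2 = 4xy + 8x + 8, LT = xy.

S(f_1,f_2): lcm = x^{2}y. S = -2x^{2} - 5xy^{2} + \tfrac{25}{3}xy - 2x + \tfrac{22}{3}y.
  leading term x^{2}: subtract (10)·f_1 from -2x^{2} - 5xy^{2} + \tfrac{25}{3}xy - 2x + \tfrac{22}{3}y → -5xy^{2} - \tfrac{5}{3}xy + \tfrac{44}{3}x + \tfrac{22}{3}y + \tfrac{44}{3}
  leading term xy^{2}: subtract (-\tfrac{5}{4}y)·f_2 from -5xy^{2} - \tfrac{5}{3}xy + \tfrac{44}{3}x + \tfrac{22}{3}y + \tfrac{44}{3} → \tfrac{25}{3}xy + \tfrac{44}{3}x + \tfrac{52}{3}y + \tfrac{44}{3}
  leading term xy: subtract (\tfrac{25}{12})·f_2 from \tfrac{25}{3}xy + \tfrac{44}{3}x + \tfrac{52}{3}y + \tfrac{44}{3} → -2x + \tfrac{52}{3}y - 2
  leading term x: no divisor's leading term divides it; move -2x to the remainder.
  leading term y: no divisor's leading term divides it; move \tfrac{52}{3}y to the remainder.
  leading term 1: no divisor's leading term divides it; move -2 to the remainder.
  remainder -2x + \tfrac{52}{3}y - 2 ≠ 0; add g_3 = -2x + \tfrac{52}{3}y - 2 to the basis.

S(f_1,g_3): lcm = x^{2}. S = \tfrac{11}{3}xy + \tfrac{22}{3}x + \tfrac{22}{3}.
  leading term xy: subtract (\tfrac{11}{12})·f_2 from \tfrac{11}{3}xy + \tfrac{22}{3}x + \tfrac{22}{3} → 0
  remainder 0.

S(f_2,g_3): lcm = xy. S = 2x + \tfrac{26}{3}y^{2} - y + 2.
  leading term x: subtract (-1)·g_3 from 2x + \tfrac{26}{3}y^{2} - y + 2 → \tfrac{26}{3}y^{2} + \tfrac{49}{3}y
  leading term y^{2}: no divisor's leading term divides it; move \tfrac{26}{3}y^{2} to the remainder.
  leading term y: no divisor's leading term divides it; move \tfrac{49}{3}y to the remainder.
  remainder \tfrac{26}{3}y^{2} + \tfrac{49}{3}y ≠ 0; add g_4 = \tfrac{26}{3}y^{2} + \tfrac{49}{3}y to the basis.

S(f_1,g_4): leading monomials are coprime, so the S-polynomial reduces to 0 (Buchberger's first criterion).
S(f_2,g_4): lcm = xy^{2}. S = \tfrac{3}{26}xy + 2y.
  leading term xy: subtract (\tfrac{3}{104})·f_2 from \tfrac{3}{26}xy + 2y → -\tfrac{3}{13}x + 2y - \tfrac{3}{13}
  leading term x: subtract (\tfrac{3}{26})·g_3 from -\tfrac{3}{13}x + 2y - \tfrac{3}{13} → 0
  remainder 0.

S(g_3,g_4): leading monomials are coprime, so the S-polynomial reduces to 0 (Buchberger's first criterion).
Every S-polynomial of the final basis reduces to 0, so we have a Gröbner basis.
Inter-reduce: drop elements whose leading term is divisible by another's, tail-reduce, and make monic.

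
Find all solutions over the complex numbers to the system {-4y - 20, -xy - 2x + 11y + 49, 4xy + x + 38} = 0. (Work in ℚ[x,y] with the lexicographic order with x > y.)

{(2, -5)}

Compute a lex Gröbner basis by Buchberger's algorithm.
f_1 = -4y - 20, LT = y.
f_2 = -xy - 2x + 11y + 49, LT = xy.
f_3 = 4xy + x + 38, LT = xy.

S(f_1,f_2): lcm = xy. S = 3x + 11y + 49.
  reduce S modulo (f_1, f_2, f_3):
  remainder 3x - 6 ≠ 0; add h_4 = 3x - 6 to the basis.

The other S-polynomials (S(f_1,f_3), S(f_2,f_3), S(f_1,h_4), S(f_2,h_4), S(f_3,h_4)) all reduce to 0 modulo the current basis, so we have a Gröbner basis.
Inter-reduce: drop elements whose leading term is divisible by another's, tail-reduce, and make monic.
Reduced Gröbner basis: {x - 2, y + 5}.

The lex basis is triangular: the last element involves only y. Solving y + 5 = 0 gives y ∈ {-5}; substituting each value into the earlier elements determines the remaining variables.
  y = -5: the earlier basis element becomes x - 2 = 0, giving x = 2 — point (2, -5).
A lex Gröbner basis triangularizes the system, enabling back-substitution.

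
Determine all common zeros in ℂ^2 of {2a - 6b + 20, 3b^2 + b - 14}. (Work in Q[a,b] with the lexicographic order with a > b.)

Compute a lex Gröbner basis by Buchberger's algorithm.
f_1 = 2a - 6b + 20, LT = a.
f_2 = 3b^2 + b - 14, LT = b^2.

S(f_1,f_2): leading monomials are coprime, so the S-polynomial reduces to 0 (Buchberger's first criterion).
Every S-polynomial of the final basis reduces to 0, so we have a Gröbner basis.
Inter-reduce: drop elements whose leading term is divisible by another's, tail-reduce, and make monic.
Reduced Gröbner basis: {a - 3b + 10, b^2 + 1/3b - 14/3}.

Elimination: the polynomial b^2 + 1/3b - 14/3 lies in the elimination ideal for b, so b ∈ {-7/3, 2}. For each such b, the remaining basis elements (now univariate) give the rest of the solution.
  b = -7/3: the earlier basis element becomes a + 17 = 0, giving a = -17 — point (-17, -7/3).
  b = 2: the earlier basis element becomes a + 4 = 0, giving a = -4 — point (-4, 2).
Check: every point annihilates each of the original generators.

{(-17, -7/3), (-4, 2)}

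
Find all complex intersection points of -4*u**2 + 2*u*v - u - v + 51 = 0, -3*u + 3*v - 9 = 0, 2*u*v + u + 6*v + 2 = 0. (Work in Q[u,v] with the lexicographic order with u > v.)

{(-4, -1)}

Compute a lex Gröbner basis by Buchberger's algorithm.
f_1 = -4*u**2 + 2*u*v - u - v + 51, LT = u**2.
f_2 = -3*u + 3*v - 9, LT = u.
f_3 = 2*u*v + u + 6*v + 2, LT = u*v.

S(f_1,f_2): lcm = u**2. S = 1/2*u*v - 11/4*u + 1/4*v - 51/4.
  leading term u*v: subtract (-1/6*v)·f_2 from 1/2*u*v - 11/4*u + 1/4*v - 51/4 → -11/4*u + 1/2*v**2 - 5/4*v - 51/4
  leading term u: subtract (11/12)·f_2 from -11/4*u + 1/2*v**2 - 5/4*v - 51/4 → 1/2*v**2 - 4*v - 9/2
  leading term v**2: no divisor's leading term divides it; move 1/2*v**2 to the remainder.
  leading term v: no divisor's leading term divides it; move -4*v to the remainder.
  leading term 1: no divisor's leading term divides it; move -9/2 to the remainder.
  remainder 1/2*v**2 - 4*v - 9/2 ≠ 0; add h_4 = 1/2*v**2 - 4*v - 9/2 to the basis.

S(f_1,f_3): lcm = u**2*v. S = -1/2*u**2 - 1/2*u*v**2 - 11/4*u*v - u + 1/4*v**2 - 51/4*v.
  leading term u**2: subtract (1/8)·f_1 from -1/2*u**2 - 1/2*u*v**2 - 11/4*u*v - u + 1/4*v**2 - 51/4*v → -1/2*u*v**2 - 3*u*v - 7/8*u + 1/4*v**2 - 101/8*v - 51/8
  leading term u*v**2: subtract (1/6*v**2)·f_2 from -1/2*u*v**2 - 3*u*v - 7/8*u + 1/4*v**2 - 101/8*v - 51/8 → -3*u*v - 7/8*u - 1/2*v**3 + 7/4*v**2 - 101/8*v - 51/8
  leading term u*v: subtract (v)·f_2 from -3*u*v - 7/8*u - 1/2*v**3 + 7/4*v**2 - 101/8*v - 51/8 → -7/8*u - 1/2*v**3 - 5/4*v**2 - 29/8*v - 51/8
  leading term u: subtract (7/24)·f_2 from -7/8*u - 1/2*v**3 - 5/4*v**2 - 29/8*v - 51/8 → -1/2*v**3 - 5/4*v**2 - 9/2*v - 15/4
  leading term v**3: subtract (-v)·h_4 from -1/2*v**3 - 5/4*v**2 - 9/2*v - 15/4 → -21/4*v**2 - 9*v - 15/4
  leading term v**2: subtract (-21/2)·h_4 from -21/4*v**2 - 9*v - 15/4 → -51*v - 51
  leading term v: no divisor's leading term divides it; move -51*v to the remainder.
  leading term 1: no divisor's leading term divides it; move -51 to the remainder.
  remainder -51*v - 51 ≠ 0; add h_5 = -51*v - 51 to the basis.

S(f_2,f_3): lcm = u*v. S = -1/2*u - v**2 - 1.
  leading term u: subtract (1/6)·f_2 from -1/2*u - v**2 - 1 → -v**2 - 1/2*v + 1/2
  leading term v**2: subtract (-2)·h_4 from -v**2 - 1/2*v + 1/2 → -17/2*v - 17/2
  leading term v: subtract (1/6)·h_5 from -17/2*v - 17/2 → 0
  remainder 0.

S(f_1,h_4): leading monomials are coprime, so the S-polynomial reduces to 0 (Buchberger's first criterion).
S(f_2,h_4): leading monomials are coprime, so the S-polynomial reduces to 0 (Buchberger's first criterion).
S(f_3,h_4): lcm = u*v**2. S = 17/2*u*v + 9*u + 3*v**2 + v.
  leading term u*v: subtract (-17/6*v)·f_2 from 17/2*u*v + 9*u + 3*v**2 + v → 9*u + 23/2*v**2 - 49/2*v
  leading term u: subtract (-3)·f_2 from 9*u + 23/2*v**2 - 49/2*v → 23/2*v**2 - 31/2*v - 27
  leading term v**2: subtract (23)·h_4 from 23/2*v**2 - 31/2*v - 27 → 153/2*v + 153/2
  leading term v: subtract (-3/2)·h_5 from 153/2*v + 153/2 → 0
  remainder 0.

S(f_1,h_5): leading monomials are coprime, so the S-polynomial reduces to 0 (Buchberger's first criterion).
S(f_2,h_5): leading monomials are coprime, so the S-polynomial reduces to 0 (Buchberger's first criterion).
S(f_3,h_5): lcm = u*v. S = -1/2*u + 3*v + 1.
  leading term u: subtract (1/6)·f_2 from -1/2*u + 3*v + 1 → 5/2*v + 5/2
  leading term v: subtract (-5/102)·h_5 from 5/2*v + 5/2 → 0
  remainder 0.

S(h_4,h_5): lcm = v**2. S = -9*v - 9.
  leading term v: subtract (3/17)·h_5 from -9*v - 9 → 0
  remainder 0.

Every S-polynomial of the final basis reduces to 0, so we have a Gröbner basis.
Inter-reduce: drop elements whose leading term is divisible by another's, tail-reduce, and make monic.
Reduced Gröbner basis: {u + 4, v + 1}.

From the last basis element, v + 1 = 0, so v takes values in {-1}. Each choice, substituted upward through the basis, yields the corresponding point(s) of the solution set.
  v = -1: the earlier basis element becomes u + 4 = 0, giving u = -4 — point (-4, -1).
Check: every point annihilates each of the original generators.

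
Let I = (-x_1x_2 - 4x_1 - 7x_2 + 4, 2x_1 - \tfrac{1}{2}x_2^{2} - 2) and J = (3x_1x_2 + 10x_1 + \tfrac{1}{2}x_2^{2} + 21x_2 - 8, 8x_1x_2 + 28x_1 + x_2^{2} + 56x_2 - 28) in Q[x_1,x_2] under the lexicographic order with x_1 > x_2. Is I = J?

Since reduced Gröbner bases are canonical representatives of ideals under a given ordering, it suffices to compute and compare them.
Buchberger on the first generating set:
f_1 = -x_1x_2 - 4x_1 - 7x_2 + 4, LT = x_1x_2.
f_2 = 2x_1 - \tfrac{1}{2}x_2^{2} - 2, LT = x_1.

S(f_1,f_2): lcm = x_1x_2. S = 4x_1 + \tfrac{1}{4}x_2^{3} + 8x_2 - 4.
  reduce S modulo (f_1, f_2):
  remainder \tfrac{1}{4}x_2^{3} + x_2^{2} + 8x_2 ≠ 0; add g_3 = \tfrac{1}{4}x_2^{3} + x_2^{2} + 8x_2 to the basis.

The other S-polynomials (S(f_1,g_3), S(f_2,g_3)) all reduce to 0 modulo the current basis, so we have a Gröbner basis.
Inter-reduce: drop elements whose leading term is divisible by another's, tail-reduce, and make monic.
Reduced Gröbner basis: {x_1 - \tfrac{1}{4}x_2^{2} - 1, x_2^{3} + 4x_2^{2} + 32x_2}.

Buchberger on the second generating set:
h_1 = 3x_1x_2 + 10x_1 + \tfrac{1}{2}x_2^{2} + 21x_2 - 8, LT = x_1x_2.
h_2 = 8x_1x_2 + 28x_1 + x_2^{2} + 56x_2 - 28, LT = x_1x_2.

S(h_1,h_2): lcm = x_1x_2. S = -\tfrac{1}{6}x_1 + \tfrac{1}{24}x_2^{2} + \tfrac{5}{6}.
  reduce S modulo (h_1, h_2):
  remainder -\tfrac{1}{6}x_1 + \tfrac{1}{24}x_2^{2} + \tfrac{5}{6} ≠ 0; add k_3 = -\tfrac{1}{6}x_1 + \tfrac{1}{24}x_2^{2} + \tfrac{5}{6} to the basis.

S(h_1,k_3): lcm = x_1x_2. S = \tfrac{10}{3}x_1 + \tfrac{1}{4}x_2^{3} + \tfrac{1}{6}x_2^{2} + 12x_2 - \tfrac{8}{3}.
  reduce S modulo (h_1, h_2, k_3):
  remainder \tfrac{1}{4}x_2^{3} + x_2^{2} + 12x_2 + 14 ≠ 0; add k_4 = \tfrac{1}{4}x_2^{3} + x_2^{2} + 12x_2 + 14 to the basis.

The other S-polynomials (S(h_2,k_3), S(h_1,k_4), S(h_2,k_4), S(k_3,k_4)) all reduce to 0 modulo the current basis, so we have a Gröbner basis.
Inter-reduce: drop elements whose leading term is divisible by another's, tail-reduce, and make monic.
Reduced Gröbner basis: {x_1 - \tfrac{1}{4}x_2^{2} - 5, x_2^{3} + 4x_2^{2} + 48x_2 + 56}.

Since the reduced bases disagree, the two ideals are not the same.

No, the ideals differ.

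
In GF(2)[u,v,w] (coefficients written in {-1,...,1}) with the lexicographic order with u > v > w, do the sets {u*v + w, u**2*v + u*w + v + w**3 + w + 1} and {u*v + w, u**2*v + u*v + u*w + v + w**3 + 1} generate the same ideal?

Yes, the ideals are equal.

For a fixed monomial order, each ideal has a unique reduced Gröbner basis; comparing bases decides equality.
Buchberger on the first generating set:
f_1 = u*v + w, LT = u*v.
f_2 = u**2*v + u*w + v + w**3 + w + 1, LT = u**2*v.

S(f_1,f_2): lcm = u**2*v. S = v + w**3 + w + 1.
  leading term v: no divisor's leading term divides it; move v to the remainder.
  leading term w**3: no divisor's leading term divides it; move w**3 to the remainder.
  leading term w: no divisor's leading term divides it; move w to the remainder.
  leading term 1: no divisor's leading term divides it; move 1 to the remainder.
  remainder v + w**3 + w + 1 ≠ 0; add g_3 = v + w**3 + w + 1 to the basis.

S(f_1,g_3): lcm = u*v. S = u*w**3 + u*w + u + w.
  leading term u*w**3: no divisor's leading term divides it; move u*w**3 to the remainder.
  leading term u*w: no divisor's leading term divides it; move u*w to the remainder.
  leading term u: no divisor's leading term divides it; move u to the remainder.
  leading term w: no divisor's leading term divides it; move w to the remainder.
  remainder u*w**3 + u*w + u + w ≠ 0; add g_4 = u*w**3 + u*w + u + w to the basis.

The other S-polynomials (S(f_2,g_3), S(f_1,g_4), S(f_2,g_4), S(g_3,g_4)) all reduce to 0 modulo the current basis, so we have a Gröbner basis.
Inter-reduce: drop elements whose leading term is divisible by another's, tail-reduce, and make monic.
Reduced Gröbner basis: {u*w**3 + u*w + u + w, v + w**3 + w + 1}.

Buchberger on the second generating set:
h_1 = u*v + w, LT = u*v.
h_2 = u**2*v + u*v + u*w + v + w**3 + 1, LT = u**2*v.

S(h_1,h_2): lcm = u**2*v. S = u*v + v + w**3 + 1.
  leading term u*v: subtract (1)·h_1 from u*v + v + w**3 + 1 → v + w**3 + w + 1
  leading term v: no divisor's leading term divides it; move v to the remainder.
  leading term w**3: no divisor's leading term divides it; move w**3 to the remainder.
  leading term w: no divisor's leading term divides it; move w to the remainder.
  leading term 1: no divisor's leading term divides it; move 1 to the remainder.
  remainder v + w**3 + w + 1 ≠ 0; add k_3 = v + w**3 + w + 1 to the basis.

S(h_1,k_3): lcm = u*v. S = u*w**3 + u*w + u + w.
  leading term u*w**3: no divisor's leading term divides it; move u*w**3 to the remainder.
  leading term u*w: no divisor's leading term divides it; move u*w to the remainder.
  leading term u: no divisor's leading term divides it; move u to the remainder.
  leading term w: no divisor's leading term divides it; move w to the remainder.
  remainder u*w**3 + u*w + u + w ≠ 0; add k_4 = u*w**3 + u*w + u + w to the basis.

The other S-polynomials (S(h_2,k_3), S(h_1,k_4), S(h_2,k_4), S(k_3,k_4)) all reduce to 0 modulo the current basis, so we have a Gröbner basis.
Inter-reduce: drop elements whose leading term is divisible by another's, tail-reduce, and make monic.
Reduced Gröbner basis: {u*w**3 + u*w + u + w, v + w**3 + w + 1}.

The two bases agree; hence the ideals are identical.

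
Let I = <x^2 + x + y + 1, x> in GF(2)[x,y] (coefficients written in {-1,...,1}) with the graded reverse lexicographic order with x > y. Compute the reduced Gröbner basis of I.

G = {x, y + 1}

The reduced Gröbner basis is the canonical form of the ideal for this ordering.

f_1 = x^2 + x + y + 1, LT = x^2.
f_2 = x, LT = x.

S(f_1,f_2): lcm = x^2. S = x + y + 1.
  reduce S modulo (f_1, f_2):
  remainder y + 1 ≠ 0; add g_3 = y + 1 to the basis.

The other S-polynomials (S(f_1,g_3), S(f_2,g_3)) all reduce to 0 modulo the current basis, so we have a Gröbner basis.
Inter-reduce: drop elements whose leading term is divisible by another's, tail-reduce, and make monic.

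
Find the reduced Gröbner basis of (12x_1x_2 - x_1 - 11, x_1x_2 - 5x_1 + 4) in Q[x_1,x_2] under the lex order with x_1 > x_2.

f_1 = 12x_1x_2 - x_1 - 11, LT = x_1x_2.
f_2 = x_1x_2 - 5x_1 + 4, LT = x_1x_2.

S(f_1,f_2): lcm = x_1x_2. S = 59/12x_1 - 59/12.
  reduce S modulo (f_1, f_2):
  remainder 59/12x_1 - 59/12 ≠ 0; add g_3 = 59/12x_1 - 59/12 to the basis.

S(f_1,g_3): lcm = x_1x_2. S = -1/12x_1 + x_2 - 11/12.
  reduce S modulo (f_1, f_2, g_3):
  remainder x_2 - 1 ≠ 0; add g_4 = x_2 - 1 to the basis.

The other S-polynomials (S(f_2,g_3), S(f_1,g_4), S(f_2,g_4), S(g_3,g_4)) all reduce to 0 modulo the current basis, so we have a Gröbner basis.
Inter-reduce: drop elements whose leading term is divisible by another's, tail-reduce, and make monic.

G = {x_1 - 1, x_2 - 1}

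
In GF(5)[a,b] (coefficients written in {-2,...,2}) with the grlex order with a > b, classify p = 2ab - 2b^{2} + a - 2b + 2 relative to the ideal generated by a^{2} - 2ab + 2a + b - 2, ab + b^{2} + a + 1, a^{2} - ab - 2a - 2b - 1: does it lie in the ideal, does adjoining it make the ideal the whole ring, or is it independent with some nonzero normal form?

2ab - 2b^{2} + a - 2b + 2 lies in I (it reduces to 0).

First compute the reduced Gröbner basis of I by Buchberger's algorithm.
f_1 = a^{2} - 2ab + 2a + b - 2, LT = a^{2}.
f_2 = ab + b^{2} + a + 1, LT = ab.
f_3 = a^{2} - ab - 2a - 2b - 1, LT = a^{2}.

S(f_1,f_2): lcm = a^{2}b. S = 2ab^{2} - a^{2} + 2ab + b^{2} - a - 2b.
  leading term ab^{2}: subtract (2b)·f_2 from 2ab^{2} - a^{2} + 2ab + b^{2} - a - 2b → -2b^{3} - a^{2} + b^{2} - a + b
  leading term b^{3}: no divisor's leading term divides it; move -2b^{3} to the remainder.
  leading term a^{2}: subtract (-1)·f_1 from -a^{2} + b^{2} - a + b → -2ab + b^{2} + a + 2b - 2
  leading term ab: subtract (-2)·f_2 from -2ab + b^{2} + a + 2b - 2 → -2b^{2} - 2a + 2b
  leading term b^{2}: no divisor's leading term divides it; move -2b^{2} to the remainder.
  leading term a: no divisor's leading term divides it; move -2a to the remainder.
  leading term b: no divisor's leading term divides it; move 2b to the remainder.
  remainder -2b^{3} - 2b^{2} - 2a + 2b ≠ 0; add h_4 = -2b^{3} - 2b^{2} - 2a + 2b to the basis.

S(f_1,f_3): lcm = a^{2}. S = -ab - a - 2b - 1.
  leading term ab: subtract (-1)·f_2 from -ab - a - 2b - 1 → b^{2} - 2b
  leading term b^{2}: no divisor's leading term divides it; move b^{2} to the remainder.
  leading term b: no divisor's leading term divides it; move -2b to the remainder.
  remainder b^{2} - 2b ≠ 0; add h_5 = b^{2} - 2b to the basis.

S(f_2,f_3): lcm = a^{2}b. S = 2ab^{2} + a^{2} + 2ab + 2b^{2} + a + b.
  leading term ab^{2}: subtract (2b)·f_2 from 2ab^{2} + a^{2} + 2ab + 2b^{2} + a + b → -2b^{3} + a^{2} + 2b^{2} + a - b
  leading term b^{3}: subtract (1)·h_4 from -2b^{3} + a^{2} + 2b^{2} + a - b → a^{2} - b^{2} - 2a + 2b
  leading term a^{2}: subtract (1)·f_1 from a^{2} - b^{2} - 2a + 2b → 2ab - b^{2} + a + b + 2
  leading term ab: subtract (2)·f_2 from 2ab - b^{2} + a + b + 2 → 2b^{2} - a + b
  leading term b^{2}: subtract (2)·h_5 from 2b^{2} - a + b → -a
  leading term a: no divisor's leading term divides it; move -a to the remainder.
  remainder -a ≠ 0; add h_6 = -a to the basis.

S(f_2,h_5): lcm = ab^{2}. S = b^{3} - 2ab + b.
  leading term b^{3}: subtract (2)·h_4 from b^{3} - 2ab + b → -2ab - b^{2} - a + 2b
  leading term ab: subtract (-2)·f_2 from -2ab - b^{2} - a + 2b → b^{2} + a + 2b + 2
  leading term b^{2}: subtract (1)·h_5 from b^{2} + a + 2b + 2 → a - b + 2
  leading term a: subtract (-1)·h_6 from a - b + 2 → -b + 2
  leading term b: no divisor's leading term divides it; move -b to the remainder.
  leading term 1: no divisor's leading term divides it; move 2 to the remainder.
  remainder -b + 2 ≠ 0; add h_7 = -b + 2 to the basis.

The other S-polynomials (S(f_1,h_4), S(f_2,h_4), S(f_3,h_4), S(f_1,h_5), S(f_3,h_5), S(h_4,h_5), S(f_1,h_6), S(f_2,h_6), S(f_3,h_6), S(h_4,h_6), S(h_5,h_6), S(f_1,h_7), S(f_2,h_7), S(f_3,h_7), S(h_4,h_7), S(h_5,h_7), S(h_6,h_7)) all reduce to 0 modulo the current basis, so we have a Gröbner basis.
Inter-reduce: drop elements whose leading term is divisible by another's, tail-reduce, and make monic.
Reduced Gröbner basis: {a, b - 2}.
Label its elements g_1 = a, g_2 = b - 2.

Reduce p = 2ab - 2b^{2} + a - 2b + 2 modulo G:
  leading term ab: subtract (2b)·g_1 from 2ab - 2b^{2} + a - 2b + 2 → -2b^{2} + a - 2b + 2
  leading term b^{2}: subtract (-2b)·g_2 from -2b^{2} + a - 2b + 2 → a - b + 2
  leading term a: subtract (1)·g_1 from a - b + 2 → -b + 2
  leading term b: subtract (-1)·g_2 from -b + 2 → 0
  normal form = 0.
Since the normal form is 0, p ∈ I.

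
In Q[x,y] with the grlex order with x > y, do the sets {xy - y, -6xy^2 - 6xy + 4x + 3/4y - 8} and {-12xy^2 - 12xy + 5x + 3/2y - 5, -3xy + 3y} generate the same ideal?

No, the ideals differ.

Two ideals are equal iff their reduced Gröbner bases coincide (the reduced basis is unique for a fixed ordering).
Buchberger on the first generating set:
f_1 = xy - y, LT = xy.
f_2 = -6xy^2 - 6xy + 4x + 3/4y - 8, LT = xy^2.

S(f_1,f_2): lcm = xy^2. S = -xy - y^2 + 2/3x + 1/8y - 4/3.
  leading term xy: subtract (-1)·f_1 from -xy - y^2 + 2/3x + 1/8y - 4/3 → -y^2 + 2/3x - 7/8y - 4/3
  leading term y^2: no divisor's leading term divides it; move -y^2 to the remainder.
  leading term x: no divisor's leading term divides it; move 2/3x to the remainder.
  leading term y: no divisor's leading term divides it; move -7/8y to the remainder.
  leading term 1: no divisor's leading term divides it; move -4/3 to the remainder.
  remainder -y^2 + 2/3x - 7/8y - 4/3 ≠ 0; add g_3 = -y^2 + 2/3x - 7/8y - 4/3 to the basis.

S(f_1,g_3): lcm = xy^2. S = 2/3x^2 - 7/8xy - y^2 - 4/3x.
  leading term x^2: no divisor's leading term divides it; move 2/3x^2 to the remainder.
  leading term xy: subtract (-7/8)·f_1 from -7/8xy - y^2 - 4/3x → -y^2 - 4/3x - 7/8y
  leading term y^2: subtract (1)·g_3 from -y^2 - 4/3x - 7/8y → -2x + 4/3
  leading term x: no divisor's leading term divides it; move -2x to the remainder.
  leading term 1: no divisor's leading term divides it; move 4/3 to the remainder.
  remainder 2/3x^2 - 2x + 4/3 ≠ 0; add g_4 = 2/3x^2 - 2x + 4/3 to the basis.

The other S-polynomials (S(f_2,g_3), S(f_1,g_4), S(f_2,g_4), S(g_3,g_4)) all reduce to 0 modulo the current basis, so we have a Gröbner basis.
Inter-reduce: drop elements whose leading term is divisible by another's, tail-reduce, and make monic.
Reduced Gröbner basis: {x^2 - 3x + 2, xy - y, y^2 - 2/3x + 7/8y + 4/3}.

Buchberger on the second generating set:
h_1 = -12xy^2 - 12xy + 5x + 3/2y - 5, LT = xy^2.
h_2 = -3xy + 3y, LT = xy.

S(h_1,h_2): lcm = xy^2. S = xy + y^2 - 5/12x - 1/8y + 5/12.
  leading term xy: subtract (-1/3)·h_2 from xy + y^2 - 5/12x - 1/8y + 5/12 → y^2 - 5/12x + 7/8y + 5/12
  leading term y^2: no divisor's leading term divides it; move y^2 to the remainder.
  leading term x: no divisor's leading term divides it; move -5/12x to the remainder.
  leading term y: no divisor's leading term divides it; move 7/8y to the remainder.
  leading term 1: no divisor's leading term divides it; move 5/12 to the remainder.
  remainder y^2 - 5/12x + 7/8y + 5/12 ≠ 0; add k_3 = y^2 - 5/12x + 7/8y + 5/12 to the basis.

S(h_1,k_3): lcm = xy^2. S = 5/12x^2 + 1/8xy - 5/6x - 1/8y + 5/12.
  leading term x^2: no divisor's leading term divides it; move 5/12x^2 to the remainder.
  leading term xy: subtract (-1/24)·h_2 from 1/8xy - 5/6x - 1/8y + 5/12 → -5/6x + 5/12
  leading term x: no divisor's leading term divides it; move -5/6x to the remainder.
  leading term 1: no divisor's leading term divides it; move 5/12 to the remainder.
  remainder 5/12x^2 - 5/6x + 5/12 ≠ 0; add k_4 = 5/12x^2 - 5/6x + 5/12 to the basis.

The other S-polynomials (S(h_2,k_3), S(h_1,k_4), S(h_2,k_4), S(k_3,k_4)) all reduce to 0 modulo the current basis, so we have a Gröbner basis.
Inter-reduce: drop elements whose leading term is divisible by another's, tail-reduce, and make monic.
Reduced Gröbner basis: {x^2 - 2x + 1, xy - y, y^2 - 5/12x + 7/8y + 5/12}.

The bases are distinct; the ideals are different.
The choice of monomial ordering does not affect the verdict — as long as both bases are computed under the same ordering, their equality decides ideal equality.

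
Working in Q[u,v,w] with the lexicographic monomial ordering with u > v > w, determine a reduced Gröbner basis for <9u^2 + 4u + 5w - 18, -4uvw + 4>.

G = {u + 5/9vw^2 - 2vw + 4/9, v^2w^3 - 18/5v^2w^2 + 4/5vw + 9/5}

f_1 = 9u^2 + 4u + 5w - 18, LT = u^2.
f_2 = -4uvw + 4, LT = uvw.

S(f_1,f_2): lcm = u^2vw. S = 4/9uvw + u + 5/9vw^2 - 2vw.
  reduce S modulo (f_1, f_2):
  remainder u + 5/9vw^2 - 2vw + 4/9 ≠ 0; add g_3 = u + 5/9vw^2 - 2vw + 4/9 to the basis.

S(f_2,g_3): lcm = uvw. S = -5/9v^2w^3 + 2v^2w^2 - 4/9vw - 1.
  reduce S modulo (f_1, f_2, g_3):
  remainder -5/9v^2w^3 + 2v^2w^2 - 4/9vw - 1 ≠ 0; add g_4 = -5/9v^2w^3 + 2v^2w^2 - 4/9vw - 1 to the basis.

The other S-polynomials (S(f_1,g_3), S(f_1,g_4), S(f_2,g_4), S(g_3,g_4)) all reduce to 0 modulo the current basis, so we have a Gröbner basis.
Inter-reduce: drop elements whose leading term is divisible by another's, tail-reduce, and make monic.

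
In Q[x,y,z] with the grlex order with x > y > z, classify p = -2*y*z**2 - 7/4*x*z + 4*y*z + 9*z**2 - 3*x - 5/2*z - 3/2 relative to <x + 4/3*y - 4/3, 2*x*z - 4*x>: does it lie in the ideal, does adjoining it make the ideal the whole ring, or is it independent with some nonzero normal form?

First compute the reduced Gröbner basis of I by Buchberger's algorithm.
f_1 = x + 4/3*y - 4/3, LT = x.
f_2 = 2*x*z - 4*x, LT = x*z.

S(f_1,f_2): lcm = x*z. S = 4/3*y*z + 2*x - 4/3*z.
  reduce S modulo (f_1, f_2):
  remainder 4/3*y*z - 8/3*y - 4/3*z + 8/3 ≠ 0; add h_3 = 4/3*y*z - 8/3*y - 4/3*z + 8/3 to the basis.

The other S-polynomials (S(f_1,h_3), S(f_2,h_3)) all reduce to 0 modulo the current basis, so we have a Gröbner basis.
Inter-reduce: drop elements whose leading term is divisible by another's, tail-reduce, and make monic.
Reduced Gröbner basis: {y*z - 2*y - z + 2, x + 4/3*y - 4/3}.
Label its elements g_1 = y*z - 2*y - z + 2, g_2 = x + 4/3*y - 4/3.

Reduce p = -2*y*z**2 - 7/4*x*z + 4*y*z + 9*z**2 - 3*x - 5/2*z - 3/2 modulo G:
  leading term y*z**2: subtract (-2*z)·g_1 from -2*y*z**2 - 7/4*x*z + 4*y*z + 9*z**2 - 3*x - 5/2*z - 3/2 → -7/4*x*z + 7*z**2 - 3*x + 3/2*z - 3/2
  leading term x*z: subtract (-7/4*z)·g_2 from -7/4*x*z + 7*z**2 - 3*x + 3/2*z - 3/2 → 7/3*y*z + 7*z**2 - 3*x - 5/6*z - 3/2
  leading term y*z: subtract (7/3)·g_1 from 7/3*y*z + 7*z**2 - 3*x - 5/6*z - 3/2 → 7*z**2 - 3*x + 14/3*y + 3/2*z - 37/6
  leading term z**2: no divisor's leading term divides it; move 7*z**2 to the remainder.
  leading term x: subtract (-3)·g_2 from -3*x + 14/3*y + 3/2*z - 37/6 → 26/3*y + 3/2*z - 61/6
  leading term y: no divisor's leading term divides it; move 26/3*y to the remainder.
  leading term z: no divisor's leading term divides it; move 3/2*z to the remainder.
  leading term 1: no divisor's leading term divides it; move -61/6 to the remainder.
  normal form = 7*z**2 + 26/3*y + 3/2*z - 61/6.
The normal form is nonzero, so p ∉ I. Since p minus its normal form lies in I, I + (p) = I + (r) where r = 7*z**2 + 26/3*y + 3/2*z - 61/6; decide whether this ideal is the whole ring.
Run Buchberger on G together with r (pairs among the g_i already reduce to 0 since G is a Gröbner basis):
g_1 = y*z - 2*y - z + 2, LT = y*z.
g_2 = x + 4/3*y - 4/3, LT = x.
r = 7*z**2 + 26/3*y + 3/2*z - 61/6, LT = z**2.

S(g_1,r): lcm = y*z**2. S = -26/21*y**2 - 31/14*y*z - z**2 + 61/42*y + 2*z.
  reduce S modulo (g_1, g_2, r):
  remainder -26/21*y**2 - 73/42*y + 125/42 ≠ 0; add m_4 = -26/21*y**2 - 73/42*y + 125/42 to the basis.

The other S-polynomials (S(g_1,g_2), S(g_2,r), S(g_1,m_4), S(g_2,m_4), S(r,m_4)) all reduce to 0 modulo the current basis, so we have a Gröbner basis.
Inter-reduce: drop elements whose leading term is divisible by another's, tail-reduce, and make monic.
Reduced Gröbner basis: {y**2 + 73/52*y - 125/52, y*z - 2*y - z + 2, z**2 + 26/21*y + 3/14*z - 61/42, x + 4/3*y - 4/3}.
The reduced Gröbner basis of I + (p) is {y**2 + 73/52*y - 125/52, y*z - 2*y - z + 2, z**2 + 26/21*y + 3/14*z - 61/42, x + 4/3*y - 4/3} ≠ {1}, a proper ideal, so the enlarged system stays consistent: p is independent of I, with normal form 7*z**2 + 26/3*y + 3/2*z - 61/6.

-2*y*z**2 - 7/4*x*z + 4*y*z + 9*z**2 - 3*x - 5/2*z - 3/2 is independent of I; its normal form modulo I is 7*z**2 + 26/3*y + 3/2*z - 61/6.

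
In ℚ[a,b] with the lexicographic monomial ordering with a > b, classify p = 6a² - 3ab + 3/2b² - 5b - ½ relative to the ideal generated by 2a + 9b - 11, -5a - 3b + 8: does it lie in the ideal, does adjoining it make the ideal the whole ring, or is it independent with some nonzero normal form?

Adjoining 6a² - 3ab + 3/2b² - 5b - ½ makes the ideal the whole ring: the system is inconsistent.

First compute the reduced Gröbner basis of I by Buchberger's algorithm.
f_1 = 2a + 9b - 11, LT = a.
f_2 = -5a - 3b + 8, LT = a.

S(f_1,f_2): lcm = a. S = 39/10b - 39/10.
  leading term b: no divisor's leading term divides it; move 39/10b to the remainder.
  leading term 1: no divisor's leading term divides it; move -39/10 to the remainder.
  remainder 39/10b - 39/10 ≠ 0; add h_3 = 39/10b - 39/10 to the basis.

S(f_1,h_3): leading monomials are coprime, so the S-polynomial reduces to 0 (Buchberger's first criterion).
S(f_2,h_3): leading monomials are coprime, so the S-polynomial reduces to 0 (Buchberger's first criterion).
Every S-polynomial of the final basis reduces to 0, so we have a Gröbner basis.
Inter-reduce: drop elements whose leading term is divisible by another's, tail-reduce, and make monic.
Reduced Gröbner basis: {a - 1, b - 1}.
Label its elements g_1 = a - 1, g_2 = b - 1.

Reduce p = 6a² - 3ab + 3/2b² - 5b - ½ modulo G:
  leading term a²: subtract (6a)·g_1 from 6a² - 3ab + 3/2b² - 5b - ½ → -3ab + 6a + 3/2b² - 5b - ½
  leading term ab: subtract (-3b)·g_1 from -3ab + 6a + 3/2b² - 5b - ½ → 6a + 3/2b² - 8b - ½
  leading term a: subtract (6)·g_1 from 6a + 3/2b² - 8b - ½ → 3/2b² - 8b + 11/2
  leading term b²: subtract (3/2b)·g_2 from 3/2b² - 8b + 11/2 → -13/2b + 11/2
  leading term b: subtract (-13/2)·g_2 from -13/2b + 11/2 → -1
  leading term 1: no divisor's leading term divides it; move -1 to the remainder.
  normal form = -1.
The normal form is nonzero, so p ∉ I. Since p minus its normal form lies in I, I + (p) = I + (r) where r = -1; decide whether this ideal is the whole ring.
Here r = -1 is a nonzero constant, hence a unit: 1 ∈ I + (p), the Gröbner basis of I + (p) is {1}, and the enlarged system has no common solution — adjoining p is inconsistent.

The remainder on division by a Gröbner basis is unique — it is the normal form.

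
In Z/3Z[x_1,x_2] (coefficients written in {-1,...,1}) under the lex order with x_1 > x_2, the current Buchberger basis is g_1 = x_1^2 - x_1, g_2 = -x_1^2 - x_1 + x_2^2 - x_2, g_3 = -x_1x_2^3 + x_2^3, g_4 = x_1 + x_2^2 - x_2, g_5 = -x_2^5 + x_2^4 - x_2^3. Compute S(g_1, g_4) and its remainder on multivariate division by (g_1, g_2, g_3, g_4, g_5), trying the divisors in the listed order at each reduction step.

lcm(LM(g_1), LM(g_4)) = x_1^2.
S = (lcm/LT(g_1))·g_1 − (lcm/LT(g_4))·g_4 = -x_1x_2^2 + x_1x_2 - x_1.
Reduce S modulo (g_1, g_2, g_3, g_4, g_5) in that order:
  leading term x_1x_2^2: subtract (-x_2^2)·g_4 from -x_1x_2^2 + x_1x_2 - x_1 → x_1x_2 - x_1 + x_2^4 - x_2^3
  leading term x_1x_2: subtract (x_2)·g_4 from x_1x_2 - x_1 + x_2^4 - x_2^3 → -x_1 + x_2^4 + x_2^3 + x_2^2
  leading term x_1: subtract (-1)·g_4 from -x_1 + x_2^4 + x_2^3 + x_2^2 → x_2^4 + x_2^3 - x_2^2 - x_2
  leading term x_2^4: no divisor's leading term divides it; move x_2^4 to the remainder.
  leading term x_2^3: no divisor's leading term divides it; move x_2^3 to the remainder.
  leading term x_2^2: no divisor's leading term divides it; move -x_2^2 to the remainder.
  leading term x_2: no divisor's leading term divides it; move -x_2 to the remainder.
The remainder x_2^4 + x_2^3 - x_2^2 - x_2 is nonzero, so it would be added as the next basis element.

S(g_1, g_4) = -x_1x_2^2 + x_1x_2 - x_1; remainder on division = x_2^4 + x_2^3 - x_2^2 - x_2.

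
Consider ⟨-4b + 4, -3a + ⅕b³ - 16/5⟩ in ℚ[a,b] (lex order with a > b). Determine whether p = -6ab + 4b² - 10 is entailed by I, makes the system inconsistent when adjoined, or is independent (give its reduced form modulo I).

First compute the reduced Gröbner basis of I by Buchberger's algorithm.
f_1 = -4b + 4, LT = b.
f_2 = -3a + ⅕b³ - 16/5, LT = a.

The S-polynomials (S(f_1,f_2)) all reduce to 0 modulo the current basis, so we have a Gröbner basis.
Inter-reduce: drop elements whose leading term is divisible by another's, tail-reduce, and make monic.
Reduced Gröbner basis: {a + 1, b - 1}.
Label its elements g_1 = a + 1, g_2 = b - 1.

Reduce p = -6ab + 4b² - 10 modulo G:
  leading term ab: subtract (-6b)·g_1 from -6ab + 4b² - 10 → 4b² + 6b - 10
  leading term b²: subtract (4b)·g_2 from 4b² + 6b - 10 → 10b - 10
  leading term b: subtract (10)·g_2 from 10b - 10 → 0
  normal form = 0.
Since the normal form is 0, p ∈ I.

-6ab + 4b² - 10 lies in I (it reduces to 0).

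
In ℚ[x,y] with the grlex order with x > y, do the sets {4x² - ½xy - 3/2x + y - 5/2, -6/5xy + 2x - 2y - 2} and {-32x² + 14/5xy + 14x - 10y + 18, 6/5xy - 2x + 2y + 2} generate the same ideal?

For a fixed monomial order, each ideal has a unique reduced Gröbner basis; comparing bases decides equality.
Buchberger on the first generating set:
f_1 = 4x² - ½xy - 3/2x + y - 5/2, LT = x².
f_2 = -6/5xy + 2x - 2y - 2, LT = xy.

S(f_1,f_2): lcm = x²y. S = -⅛xy² + 5/3x² - 49/24xy + ¼y² - 5/3x - ⅝y.
  leading term xy²: subtract (5/48y)·f_2 from -⅛xy² + 5/3x² - 49/24xy + ¼y² - 5/3x - ⅝y → 5/3x² - 9/4xy + 11/24y² - 5/3x - 5/12y
  leading term x²: subtract (5/12)·f_1 from 5/3x² - 9/4xy + 11/24y² - 5/3x - 5/12y → -49/24xy + 11/24y² - 25/24x - ⅚y + 25/24
  leading term xy: subtract (245/144)·f_2 from -49/24xy + 11/24y² - 25/24x - ⅚y + 25/24 → 11/24y² - 40/9x + 185/72y + 40/9
  leading term y²: no divisor's leading term divides it; move 11/24y² to the remainder.
  leading term x: no divisor's leading term divides it; move -40/9x to the remainder.
  leading term y: no divisor's leading term divides it; move 185/72y to the remainder.
  leading term 1: no divisor's leading term divides it; move 40/9 to the remainder.
  remainder 11/24y² - 40/9x + 185/72y + 40/9 ≠ 0; add g_3 = 11/24y² - 40/9x + 185/72y + 40/9 to the basis.

The other S-polynomials (S(f_1,g_3), S(f_2,g_3)) all reduce to 0 modulo the current basis, so we have a Gröbner basis.
Inter-reduce: drop elements whose leading term is divisible by another's, tail-reduce, and make monic.
Reduced Gröbner basis: {x² - 7/12x + 11/24y - 5/12, xy - 5/3x + 5/3y + 5/3, y² - 320/33x + 185/33y + 320/33}.

Buchberger on the second generating set:
h_1 = -32x² + 14/5xy + 14x - 10y + 18, LT = x².
h_2 = 6/5xy - 2x + 2y + 2, LT = xy.

S(h_1,h_2): lcm = x²y. S = -7/80xy² + 5/3x² - 101/48xy + 5/16y² - 5/3x - 9/16y.
  leading term xy²: subtract (-7/96y)·h_2 from -7/80xy² + 5/3x² - 101/48xy + 5/16y² - 5/3x - 9/16y → 5/3x² - 9/4xy + 11/24y² - 5/3x - 5/12y
  leading term x²: subtract (-5/96)·h_1 from 5/3x² - 9/4xy + 11/24y² - 5/3x - 5/12y → -101/48xy + 11/24y² - 15/16x - 15/16y + 15/16
  leading term xy: subtract (-505/288)·h_2 from -101/48xy + 11/24y² - 15/16x - 15/16y + 15/16 → 11/24y² - 40/9x + 185/72y + 40/9
  leading term y²: no divisor's leading term divides it; move 11/24y² to the remainder.
  leading term x: no divisor's leading term divides it; move -40/9x to the remainder.
  leading term y: no divisor's leading term divides it; move 185/72y to the remainder.
  leading term 1: no divisor's leading term divides it; move 40/9 to the remainder.
  remainder 11/24y² - 40/9x + 185/72y + 40/9 ≠ 0; add k_3 = 11/24y² - 40/9x + 185/72y + 40/9 to the basis.

The other S-polynomials (S(h_1,k_3), S(h_2,k_3)) all reduce to 0 modulo the current basis, so we have a Gröbner basis.
Inter-reduce: drop elements whose leading term is divisible by another's, tail-reduce, and make monic.
Reduced Gröbner basis: {x² - 7/12x + 11/24y - 5/12, xy - 5/3x + 5/3y + 5/3, y² - 320/33x + 185/33y + 320/33}.

Same reduced basis, so the two generating sets span the same ideal.

Yes, the ideals are equal.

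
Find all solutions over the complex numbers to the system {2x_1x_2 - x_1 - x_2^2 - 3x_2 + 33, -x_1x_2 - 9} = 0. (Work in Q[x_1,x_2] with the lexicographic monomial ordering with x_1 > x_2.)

{(-3, 3), (3*sqrt(6) + 9, -3 + sqrt(6)), (9 - 3*sqrt(6), -3 - sqrt(6))}

Compute a lex Gröbner basis by Buchberger's algorithm.
f_1 = 2x_1x_2 - x_1 - x_2^2 - 3x_2 + 33, LT = x_1x_2.
f_2 = -x_1x_2 - 9, LT = x_1x_2.

S(f_1,f_2): lcm = x_1x_2. S = -1/2x_1 - 1/2x_2^2 - 3/2x_2 + 15/2.
  leading term x_1: no divisor's leading term divides it; move -1/2x_1 to the remainder.
  leading term x_2^2: no divisor's leading term divides it; move -1/2x_2^2 to the remainder.
  leading term x_2: no divisor's leading term divides it; move -3/2x_2 to the remainder.
  leading term 1: no divisor's leading term divides it; move 15/2 to the remainder.
  remainder -1/2x_1 - 1/2x_2^2 - 3/2x_2 + 15/2 ≠ 0; add h_3 = -1/2x_1 - 1/2x_2^2 - 3/2x_2 + 15/2 to the basis.

S(f_1,h_3): lcm = x_1x_2. S = -1/2x_1 - x_2^3 - 7/2x_2^2 + 27/2x_2 + 33/2.
  leading term x_1: subtract (1)·h_3 from -1/2x_1 - x_2^3 - 7/2x_2^2 + 27/2x_2 + 33/2 → -x_2^3 - 3x_2^2 + 15x_2 + 9
  leading term x_2^3: no divisor's leading term divides it; move -x_2^3 to the remainder.
  leading term x_2^2: no divisor's leading term divides it; move -3x_2^2 to the remainder.
  leading term x_2: no divisor's leading term divides it; move 15x_2 to the remainder.
  leading term 1: no divisor's leading term divides it; move 9 to the remainder.
  remainder -x_2^3 - 3x_2^2 + 15x_2 + 9 ≠ 0; add h_4 = -x_2^3 - 3x_2^2 + 15x_2 + 9 to the basis.

S(f_2,h_3): lcm = x_1x_2. S = -x_2^3 - 3x_2^2 + 15x_2 + 9.
  leading term x_2^3: subtract (1)·h_4 from -x_2^3 - 3x_2^2 + 15x_2 + 9 → 0
  remainder 0.

S(f_1,h_4): lcm = x_1x_2^3. S = -7/2x_1x_2^2 + 15x_1x_2 + 9x_1 - 1/2x_2^4 - 3/2x_2^3 + 33/2x_2^2.
  leading term x_1x_2^2: subtract (-7/4x_2)·f_1 from -7/2x_1x_2^2 + 15x_1x_2 + 9x_1 - 1/2x_2^4 - 3/2x_2^3 + 33/2x_2^2 → 53/4x_1x_2 + 9x_1 - 1/2x_2^4 - 13/4x_2^3 + 45/4x_2^2 + 231/4x_2
  leading term x_1x_2: subtract (53/8)·f_1 from 53/4x_1x_2 + 9x_1 - 1/2x_2^4 - 13/4x_2^3 + 45/4x_2^2 + 231/4x_2 → 125/8x_1 - 1/2x_2^4 - 13/4x_2^3 + 143/8x_2^2 + 621/8x_2 - 1749/8
  leading term x_1: subtract (-125/4)·h_3 from 125/8x_1 - 1/2x_2^4 - 13/4x_2^3 + 143/8x_2^2 + 621/8x_2 - 1749/8 → -1/2x_2^4 - 13/4x_2^3 + 9/4x_2^2 + 123/4x_2 + 63/4
  leading term x_2^4: subtract (1/2x_2)·h_4 from -1/2x_2^4 - 13/4x_2^3 + 9/4x_2^2 + 123/4x_2 + 63/4 → -7/4x_2^3 - 21/4x_2^2 + 105/4x_2 + 63/4
  leading term x_2^3: subtract (7/4)·h_4 from -7/4x_2^3 - 21/4x_2^2 + 105/4x_2 + 63/4 → 0
  remainder 0.

S(f_2,h_4): lcm = x_1x_2^3. S = -3x_1x_2^2 + 15x_1x_2 + 9x_1 + 9x_2^2.
  leading term x_1x_2^2: subtract (-3/2x_2)·f_1 from -3x_1x_2^2 + 15x_1x_2 + 9x_1 + 9x_2^2 → 27/2x_1x_2 + 9x_1 - 3/2x_2^3 + 9/2x_2^2 + 99/2x_2
  leading term x_1x_2: subtract (27/4)·f_1 from 27/2x_1x_2 + 9x_1 - 3/2x_2^3 + 9/2x_2^2 + 99/2x_2 → 63/4x_1 - 3/2x_2^3 + 45/4x_2^2 + 279/4x_2 - 891/4
  leading term x_1: subtract (-63/2)·h_3 from 63/4x_1 - 3/2x_2^3 + 45/4x_2^2 + 279/4x_2 - 891/4 → -3/2x_2^3 - 9/2x_2^2 + 45/2x_2 + 27/2
  leading term x_2^3: subtract (3/2)·h_4 from -3/2x_2^3 - 9/2x_2^2 + 45/2x_2 + 27/2 → 0
  remainder 0.

S(h_3,h_4): leading monomials are coprime, so the S-polynomial reduces to 0 (Buchberger's first criterion).
Every S-polynomial of the final basis reduces to 0, so we have a Gröbner basis.
Inter-reduce: drop elements whose leading term is divisible by another's, tail-reduce, and make monic.
Reduced Gröbner basis: {x_1 + x_2^2 + 3x_2 - 15, x_2^3 + 3x_2^2 - 15x_2 - 9}.

Elimination: the polynomial x_2^3 + 3x_2^2 - 15x_2 - 9 lies in the elimination ideal for x_2, so x_2 ∈ {3, -3 + sqrt(6), -3 - sqrt(6)}. For each such x_2, the remaining basis elements (now univariate) give the rest of the solution.
  x_2 = 3: the earlier basis element becomes x_1 + 3 = 0, giving x_1 = -3 — point (-3, 3).
  x_2 = -3 + sqrt(6): the earlier basis element becomes x_1 - 9 - 3*sqrt(6) = 0, giving x_1 = 3*sqrt(6) + 9 — point (3*sqrt(6) + 9, -3 + sqrt(6)).
  x_2 = -3 - sqrt(6): the earlier basis element becomes x_1 - 9 + 3*sqrt(6) = 0, giving x_1 = 9 - 3*sqrt(6) — point (9 - 3*sqrt(6), -3 - sqrt(6)).
A lex Gröbner basis triangularizes the system, enabling back-substitution.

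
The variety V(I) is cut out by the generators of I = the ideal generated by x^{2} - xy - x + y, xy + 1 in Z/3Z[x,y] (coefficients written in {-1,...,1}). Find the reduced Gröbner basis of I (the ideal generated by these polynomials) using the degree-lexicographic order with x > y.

f_1 = x^{2} - xy - x + y, LT = x^{2}.
f_2 = xy + 1, LT = xy.

S(f_1,f_2): lcm = x^{2}y. S = -xy^{2} - xy + y^{2} - x.
  leading term xy^{2}: subtract (-y)·f_2 from -xy^{2} - xy + y^{2} - x → -xy + y^{2} - x + y
  leading term xy: subtract (-1)·f_2 from -xy + y^{2} - x + y → y^{2} - x + y + 1
  leading term y^{2}: no divisor's leading term divides it; move y^{2} to the remainder.
  leading term x: no divisor's leading term divides it; move -x to the remainder.
  leading term y: no divisor's leading term divides it; move y to the remainder.
  leading term 1: no divisor's leading term divides it; move 1 to the remainder.
  remainder y^{2} - x + y + 1 ≠ 0; add g_3 = y^{2} - x + y + 1 to the basis.

The other S-polynomials (S(f_1,g_3), S(f_2,g_3)) all reduce to 0 modulo the current basis, so we have a Gröbner basis.

G = {x^{2} - x + y + 1, xy + 1, y^{2} - x + y + 1}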